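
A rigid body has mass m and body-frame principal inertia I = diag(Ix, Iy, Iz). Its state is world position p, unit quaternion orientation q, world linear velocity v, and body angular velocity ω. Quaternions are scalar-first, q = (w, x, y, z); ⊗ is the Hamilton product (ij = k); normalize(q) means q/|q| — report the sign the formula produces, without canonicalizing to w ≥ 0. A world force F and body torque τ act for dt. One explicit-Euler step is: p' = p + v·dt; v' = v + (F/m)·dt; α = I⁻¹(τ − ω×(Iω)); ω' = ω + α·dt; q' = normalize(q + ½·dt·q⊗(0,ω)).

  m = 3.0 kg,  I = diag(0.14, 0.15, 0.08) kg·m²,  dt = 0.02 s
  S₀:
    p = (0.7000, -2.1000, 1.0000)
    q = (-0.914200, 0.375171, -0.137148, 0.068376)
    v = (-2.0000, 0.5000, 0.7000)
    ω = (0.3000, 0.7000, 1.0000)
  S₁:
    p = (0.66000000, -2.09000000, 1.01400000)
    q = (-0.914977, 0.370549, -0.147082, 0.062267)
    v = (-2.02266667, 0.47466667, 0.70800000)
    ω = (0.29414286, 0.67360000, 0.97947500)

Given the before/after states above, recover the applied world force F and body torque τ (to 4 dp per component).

Δω = ω₁−ω₀ = (-0.00585714, -0.02640000, -0.02052500)
τ = I·(Δω/dt) + ω₀×(Iω₀) = (-0.0900, -0.1800, -0.0800)
Δv = v₁−v₀ = (-0.02266667, -0.02533333, 0.00800000)
applied force F = (-3.4000, -3.8000, 1.2000)

F = (-3.4000, -3.8000, 1.2000)
τ = (-0.0900, -0.1800, -0.0800)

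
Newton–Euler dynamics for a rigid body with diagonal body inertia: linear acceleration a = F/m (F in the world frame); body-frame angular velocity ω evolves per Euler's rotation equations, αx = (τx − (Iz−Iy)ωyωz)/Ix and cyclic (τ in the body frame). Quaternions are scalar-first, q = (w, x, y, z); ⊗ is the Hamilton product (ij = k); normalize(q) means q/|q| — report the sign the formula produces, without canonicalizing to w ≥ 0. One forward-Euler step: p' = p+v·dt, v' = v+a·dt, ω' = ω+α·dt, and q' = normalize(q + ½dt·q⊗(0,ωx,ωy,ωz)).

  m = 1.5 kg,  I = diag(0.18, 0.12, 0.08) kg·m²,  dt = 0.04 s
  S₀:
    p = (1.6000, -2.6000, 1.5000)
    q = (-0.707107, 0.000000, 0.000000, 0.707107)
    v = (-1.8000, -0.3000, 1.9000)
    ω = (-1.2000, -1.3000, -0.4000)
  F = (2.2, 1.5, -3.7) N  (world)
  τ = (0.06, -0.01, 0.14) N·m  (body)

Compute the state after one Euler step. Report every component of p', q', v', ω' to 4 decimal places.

angular accel α = (0.4489, -0.4833, 2.9200)
new body rate ω' = (-1.1820, -1.3193, -0.2832)
2q̇ = q⊗(0,ω) = (0.2828428, 1.7677675, 0.0707107, 0.2828428)
updated quaternion q' = (-0.7010, 0.0353, 0.0014, 0.7123)
a = (1.4667, 1.0000, -2.4667)
p + v·dt = (1.5280, -2.6120, 1.5760)
v' = v + a·dt = (-1.7413, -0.2600, 1.8013)

p' = (1.5280, -2.6120, 1.5760)
q' = (-0.7010, 0.0353, 0.0014, 0.7123)
v' = (-1.7413, -0.2600, 1.8013)
ω' = (-1.1820, -1.3193, -0.2832)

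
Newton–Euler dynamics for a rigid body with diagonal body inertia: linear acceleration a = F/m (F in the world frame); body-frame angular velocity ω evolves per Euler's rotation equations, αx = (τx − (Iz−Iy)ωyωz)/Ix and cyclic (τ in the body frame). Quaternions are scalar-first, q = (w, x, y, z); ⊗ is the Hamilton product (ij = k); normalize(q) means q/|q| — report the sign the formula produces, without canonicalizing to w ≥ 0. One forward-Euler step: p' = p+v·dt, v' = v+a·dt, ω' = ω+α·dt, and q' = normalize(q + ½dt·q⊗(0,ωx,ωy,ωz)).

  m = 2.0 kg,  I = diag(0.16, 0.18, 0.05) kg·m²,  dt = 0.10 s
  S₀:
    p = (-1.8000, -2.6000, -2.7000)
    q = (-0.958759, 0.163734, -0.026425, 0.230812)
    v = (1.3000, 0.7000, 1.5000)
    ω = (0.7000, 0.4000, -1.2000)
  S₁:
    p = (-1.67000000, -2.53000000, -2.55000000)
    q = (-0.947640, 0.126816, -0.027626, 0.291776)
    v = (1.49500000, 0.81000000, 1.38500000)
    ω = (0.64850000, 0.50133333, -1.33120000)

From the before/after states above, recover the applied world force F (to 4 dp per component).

F = (3.9000, 2.2000, -2.3000)

Δv = v₁−v₀ = (0.19500000, 0.11000000, -0.11500000)
F = m·Δv/dt = (3.9000, 2.2000, -2.3000)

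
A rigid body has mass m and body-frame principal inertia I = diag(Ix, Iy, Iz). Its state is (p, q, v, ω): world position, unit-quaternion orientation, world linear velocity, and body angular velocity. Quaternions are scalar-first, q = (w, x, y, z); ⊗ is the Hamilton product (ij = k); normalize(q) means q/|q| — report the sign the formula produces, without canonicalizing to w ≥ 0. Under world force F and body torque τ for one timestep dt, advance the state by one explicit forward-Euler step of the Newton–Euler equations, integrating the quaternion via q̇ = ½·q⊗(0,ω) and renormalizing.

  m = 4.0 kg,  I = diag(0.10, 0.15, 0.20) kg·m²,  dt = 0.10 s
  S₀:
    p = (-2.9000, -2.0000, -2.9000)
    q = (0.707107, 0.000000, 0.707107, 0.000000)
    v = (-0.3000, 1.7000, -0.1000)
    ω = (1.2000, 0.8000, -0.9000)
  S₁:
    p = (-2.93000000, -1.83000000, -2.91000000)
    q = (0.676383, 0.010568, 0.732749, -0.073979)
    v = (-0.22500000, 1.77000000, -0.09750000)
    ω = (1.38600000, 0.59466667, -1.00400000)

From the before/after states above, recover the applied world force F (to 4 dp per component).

F = (3.0000, 2.8000, 0.1000)

velocity change Δv = (0.07500000, 0.07000000, 0.00250000)
m·(v₁−v₀)/dt = (3.0000, 2.8000, 0.1000)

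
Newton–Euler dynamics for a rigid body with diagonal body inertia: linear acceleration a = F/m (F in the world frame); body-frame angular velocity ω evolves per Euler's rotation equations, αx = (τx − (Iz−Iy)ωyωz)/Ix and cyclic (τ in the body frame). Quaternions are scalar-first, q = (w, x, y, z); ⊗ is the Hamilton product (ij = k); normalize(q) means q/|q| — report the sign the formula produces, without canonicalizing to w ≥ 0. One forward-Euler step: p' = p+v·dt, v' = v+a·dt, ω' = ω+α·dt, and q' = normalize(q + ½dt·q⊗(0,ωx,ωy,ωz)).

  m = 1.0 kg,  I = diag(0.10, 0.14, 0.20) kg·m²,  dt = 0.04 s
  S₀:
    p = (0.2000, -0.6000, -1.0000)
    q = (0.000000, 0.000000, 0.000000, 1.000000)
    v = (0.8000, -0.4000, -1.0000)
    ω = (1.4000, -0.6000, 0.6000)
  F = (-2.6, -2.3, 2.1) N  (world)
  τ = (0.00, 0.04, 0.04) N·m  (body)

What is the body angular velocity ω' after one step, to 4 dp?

angular accel α = (0.2160, 0.8857, 0.3680)
new body rate ω' = (1.4086, -0.5646, 0.6147)

ω' = (1.4086, -0.5646, 0.6147)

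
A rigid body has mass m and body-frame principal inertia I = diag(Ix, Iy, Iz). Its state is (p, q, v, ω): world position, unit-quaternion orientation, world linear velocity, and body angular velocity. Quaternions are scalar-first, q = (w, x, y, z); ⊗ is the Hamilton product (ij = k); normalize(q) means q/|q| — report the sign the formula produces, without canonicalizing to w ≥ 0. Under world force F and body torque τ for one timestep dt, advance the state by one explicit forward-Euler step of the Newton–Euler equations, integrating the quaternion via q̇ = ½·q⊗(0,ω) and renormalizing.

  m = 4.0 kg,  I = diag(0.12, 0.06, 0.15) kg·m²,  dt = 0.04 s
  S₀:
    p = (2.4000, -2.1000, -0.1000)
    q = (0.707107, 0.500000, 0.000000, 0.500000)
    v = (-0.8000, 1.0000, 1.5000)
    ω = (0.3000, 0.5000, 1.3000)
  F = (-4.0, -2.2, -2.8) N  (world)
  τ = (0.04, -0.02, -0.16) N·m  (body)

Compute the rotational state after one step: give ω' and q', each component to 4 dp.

α = I⁻¹(τ − ω×Iω) = (-0.1542, -0.1383, -1.0067)
new body rate ω' = (0.2938, 0.4945, 1.2597)
2q̇ = q⊗(0,ω) = (-0.8000000, -0.0378679, -0.1464465, 1.1692391)
q' = normalize(q + ½dt·q⊗(0,ω)) = (0.6908, 0.4990, -0.0029, 0.5232)

ω' = (0.2938, 0.4945, 1.2597)
q' = (0.6908, 0.4990, -0.0029, 0.5232)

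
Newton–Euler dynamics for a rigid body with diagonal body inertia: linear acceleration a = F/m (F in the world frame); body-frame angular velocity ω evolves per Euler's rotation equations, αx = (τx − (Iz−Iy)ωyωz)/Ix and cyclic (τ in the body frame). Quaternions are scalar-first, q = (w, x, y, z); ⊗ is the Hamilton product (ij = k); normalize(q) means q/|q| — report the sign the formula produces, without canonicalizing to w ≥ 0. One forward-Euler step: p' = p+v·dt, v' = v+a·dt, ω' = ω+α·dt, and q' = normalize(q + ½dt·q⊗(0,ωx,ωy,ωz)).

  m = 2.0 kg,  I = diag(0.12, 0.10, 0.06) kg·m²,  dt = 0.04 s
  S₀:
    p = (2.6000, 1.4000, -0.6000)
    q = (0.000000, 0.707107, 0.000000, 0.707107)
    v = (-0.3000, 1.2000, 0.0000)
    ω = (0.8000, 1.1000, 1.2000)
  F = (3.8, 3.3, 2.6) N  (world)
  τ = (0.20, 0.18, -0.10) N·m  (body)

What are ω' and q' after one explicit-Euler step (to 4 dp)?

ω' = (0.8843, 1.1490, 1.1451)
q' = (-0.0283, 0.6911, -0.0057, 0.7222)

(τ − ω×Iω)/I = (2.1067, 1.2240, -1.3733)
new body rate ω' = (0.8843, 1.1490, 1.1451)
2q̇ = q⊗(0,ω) = (-1.4142140, -0.7778177, -0.2828428, 0.7778177)
q' = normalize(q + ½dt·q⊗(0,ω)) = (-0.0283, 0.6911, -0.0057, 0.7222)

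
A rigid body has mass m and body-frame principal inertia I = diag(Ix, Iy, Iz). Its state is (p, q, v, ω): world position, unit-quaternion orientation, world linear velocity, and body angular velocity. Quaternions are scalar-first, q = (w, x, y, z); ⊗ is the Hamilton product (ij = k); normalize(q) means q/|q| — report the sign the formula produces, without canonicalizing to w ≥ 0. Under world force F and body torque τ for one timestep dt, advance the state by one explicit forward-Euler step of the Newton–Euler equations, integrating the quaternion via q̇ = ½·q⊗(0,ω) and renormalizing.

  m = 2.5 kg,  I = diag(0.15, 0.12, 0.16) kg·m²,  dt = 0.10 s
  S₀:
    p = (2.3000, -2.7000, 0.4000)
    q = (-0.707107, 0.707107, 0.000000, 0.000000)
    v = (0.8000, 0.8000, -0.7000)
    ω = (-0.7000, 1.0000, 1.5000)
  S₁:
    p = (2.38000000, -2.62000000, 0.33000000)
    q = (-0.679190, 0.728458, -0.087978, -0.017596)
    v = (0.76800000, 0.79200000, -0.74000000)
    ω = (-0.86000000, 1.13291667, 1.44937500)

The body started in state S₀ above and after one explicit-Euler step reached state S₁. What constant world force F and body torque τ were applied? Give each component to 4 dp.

F = (-0.8000, -0.2000, -1.0000)
τ = (-0.1800, 0.1700, -0.0600)

velocity change Δv = (-0.03200000, -0.00800000, -0.04000000)
F = m·Δv/dt = (-0.8000, -0.2000, -1.0000)
Δω = ω₁−ω₀ = (-0.16000000, 0.13291667, -0.05062500)
applied torque τ = (-0.1800, 0.1700, -0.0600)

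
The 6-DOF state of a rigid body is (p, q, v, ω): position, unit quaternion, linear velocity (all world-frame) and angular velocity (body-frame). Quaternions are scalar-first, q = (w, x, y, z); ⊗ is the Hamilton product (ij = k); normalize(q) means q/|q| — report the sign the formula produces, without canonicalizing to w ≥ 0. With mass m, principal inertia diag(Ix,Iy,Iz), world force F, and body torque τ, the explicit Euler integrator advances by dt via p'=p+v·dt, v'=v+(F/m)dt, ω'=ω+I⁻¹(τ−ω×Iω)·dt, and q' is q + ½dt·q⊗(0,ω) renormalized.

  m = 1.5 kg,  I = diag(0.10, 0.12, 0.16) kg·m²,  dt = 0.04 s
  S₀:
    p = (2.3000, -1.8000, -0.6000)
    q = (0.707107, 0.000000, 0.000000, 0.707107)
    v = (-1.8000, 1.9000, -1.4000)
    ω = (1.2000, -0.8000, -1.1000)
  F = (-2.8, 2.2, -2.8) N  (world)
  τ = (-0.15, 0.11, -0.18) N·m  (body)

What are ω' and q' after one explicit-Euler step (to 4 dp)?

ω×(Iω) gyroscopic = (0.0352, 0.0792, -0.0192)
(τ − ω×Iω)/I = (-1.8520, 0.2567, -1.0050)
new body rate ω' = (1.1259, -0.7897, -1.1402)
q⊗(0,ω) = (0.7778177, 1.4142140, 0.2828428, -0.7778177)
q' = normalize(q + ½dt·q⊗(0,ω)) = (0.7222, 0.0283, 0.0057, 0.6911)

ω' = (1.1259, -0.7897, -1.1402)
q' = (0.7222, 0.0283, 0.0057, 0.6911)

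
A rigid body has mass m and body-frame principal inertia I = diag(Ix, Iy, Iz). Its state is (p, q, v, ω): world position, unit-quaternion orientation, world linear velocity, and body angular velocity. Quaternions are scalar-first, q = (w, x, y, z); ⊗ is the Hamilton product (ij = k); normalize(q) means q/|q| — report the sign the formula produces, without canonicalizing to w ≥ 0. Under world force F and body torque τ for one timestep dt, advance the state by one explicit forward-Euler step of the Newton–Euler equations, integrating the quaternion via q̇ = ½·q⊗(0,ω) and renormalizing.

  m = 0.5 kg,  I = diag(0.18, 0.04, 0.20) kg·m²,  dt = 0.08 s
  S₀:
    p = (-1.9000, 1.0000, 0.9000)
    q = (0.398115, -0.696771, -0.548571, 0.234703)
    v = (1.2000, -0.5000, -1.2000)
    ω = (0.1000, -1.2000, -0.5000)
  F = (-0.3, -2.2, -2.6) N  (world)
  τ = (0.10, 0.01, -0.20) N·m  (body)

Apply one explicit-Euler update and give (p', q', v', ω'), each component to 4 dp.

a = F/m = (-0.6000, -4.4000, -5.2000)
p + v·dt = (-1.8040, 0.9600, 0.8040)
new velocity v' = (1.1520, -0.8520, -1.6160)
gyro term ω×Iω = (0.0960, 0.0010, 0.0168)
α = I⁻¹(τ − ω×Iω) = (0.0222, 0.2250, -1.0840)
new body rate ω' = (0.1018, -1.1820, -0.5867)
Hamilton product q⊗(0,ω) = (-0.4712566, 0.5957406, -0.8026532, 0.6919248)
q' = normalize(q + ½dt·q⊗(0,ω)) = (0.3787, -0.6720, -0.5799, 0.2620)

p' = (-1.8040, 0.9600, 0.8040)
q' = (0.3787, -0.6720, -0.5799, 0.2620)
v' = (1.1520, -0.8520, -1.6160)
ω' = (0.1018, -1.1820, -0.5867)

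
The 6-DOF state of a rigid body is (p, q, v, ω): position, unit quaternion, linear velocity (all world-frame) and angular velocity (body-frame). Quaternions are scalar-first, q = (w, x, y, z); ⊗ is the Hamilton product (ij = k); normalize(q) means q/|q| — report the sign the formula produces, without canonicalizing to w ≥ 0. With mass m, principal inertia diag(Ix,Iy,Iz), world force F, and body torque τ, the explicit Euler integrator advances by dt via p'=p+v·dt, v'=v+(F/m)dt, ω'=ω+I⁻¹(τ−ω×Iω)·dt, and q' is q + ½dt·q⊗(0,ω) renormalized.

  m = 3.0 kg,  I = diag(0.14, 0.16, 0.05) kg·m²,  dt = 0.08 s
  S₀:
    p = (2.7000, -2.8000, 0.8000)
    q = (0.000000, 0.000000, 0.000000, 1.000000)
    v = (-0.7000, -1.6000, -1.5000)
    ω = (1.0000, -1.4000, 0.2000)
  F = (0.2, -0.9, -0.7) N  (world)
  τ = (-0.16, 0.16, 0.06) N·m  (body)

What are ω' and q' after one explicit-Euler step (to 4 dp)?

ω×(Iω) gyroscopic = (0.0308, 0.0180, -0.0280)
α = I⁻¹(τ − ω×Iω) = (-1.3629, 0.8875, 1.7600)
new body rate ω' = (0.8910, -1.3290, 0.3408)
Hamilton product q⊗(0,ω) = (-0.2000000, 1.4000000, 1.0000000, 0.0000000)
updated quaternion q' = (-0.0080, 0.0559, 0.0399, 0.9976)

ω' = (0.8910, -1.3290, 0.3408)
q' = (-0.0080, 0.0559, 0.0399, 0.9976)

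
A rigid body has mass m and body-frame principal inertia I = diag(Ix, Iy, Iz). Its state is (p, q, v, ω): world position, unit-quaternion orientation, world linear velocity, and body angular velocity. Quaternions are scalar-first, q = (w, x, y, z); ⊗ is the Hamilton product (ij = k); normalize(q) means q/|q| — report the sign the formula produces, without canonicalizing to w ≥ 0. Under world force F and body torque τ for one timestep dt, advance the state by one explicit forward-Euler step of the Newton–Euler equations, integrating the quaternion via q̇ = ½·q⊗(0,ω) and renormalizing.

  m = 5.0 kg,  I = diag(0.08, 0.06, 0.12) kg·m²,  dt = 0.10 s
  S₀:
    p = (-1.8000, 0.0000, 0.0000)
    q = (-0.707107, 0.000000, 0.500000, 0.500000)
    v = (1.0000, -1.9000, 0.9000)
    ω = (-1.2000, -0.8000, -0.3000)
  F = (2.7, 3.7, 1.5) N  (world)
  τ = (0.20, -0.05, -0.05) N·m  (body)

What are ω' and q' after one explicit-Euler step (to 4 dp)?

α = I⁻¹(τ − ω×Iω) = (2.3200, -0.5933, -0.2567)
new body rate ω' = (-0.9680, -0.8593, -0.3257)
q⊗(0,ω) = (0.5500000, 1.0985284, -0.0343144, 0.8121321)
updated quaternion q' = (-0.6778, 0.0548, 0.4969, 0.5391)

ω' = (-0.9680, -0.8593, -0.3257)
q' = (-0.6778, 0.0548, 0.4969, 0.5391)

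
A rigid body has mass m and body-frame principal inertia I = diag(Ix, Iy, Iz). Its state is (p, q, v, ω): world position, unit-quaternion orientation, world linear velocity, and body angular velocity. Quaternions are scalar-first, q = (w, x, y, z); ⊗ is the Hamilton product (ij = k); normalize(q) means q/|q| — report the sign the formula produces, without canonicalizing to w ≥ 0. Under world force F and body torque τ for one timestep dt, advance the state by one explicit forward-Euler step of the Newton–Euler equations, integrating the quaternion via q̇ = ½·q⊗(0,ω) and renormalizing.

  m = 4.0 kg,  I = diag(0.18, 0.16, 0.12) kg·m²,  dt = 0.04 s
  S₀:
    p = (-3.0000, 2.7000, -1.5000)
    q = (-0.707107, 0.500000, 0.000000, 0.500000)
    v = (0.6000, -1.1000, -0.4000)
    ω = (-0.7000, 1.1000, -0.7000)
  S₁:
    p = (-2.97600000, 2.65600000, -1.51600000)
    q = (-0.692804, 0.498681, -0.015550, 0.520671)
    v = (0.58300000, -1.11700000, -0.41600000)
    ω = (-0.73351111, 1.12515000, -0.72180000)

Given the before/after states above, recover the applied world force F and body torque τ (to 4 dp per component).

F = (-1.7000, -1.7000, -1.6000)
τ = (-0.1200, 0.1300, -0.0500)

v₁ − v₀ = (-0.01700000, -0.01700000, -0.01600000)
F = m·Δv/dt = (-1.7000, -1.7000, -1.6000)
rate change Δω = (-0.03351111, 0.02515000, -0.02180000)
precession coupling = (0.0308, 0.0294, 0.0154)
I·α + gyro = (-0.1200, 0.1300, -0.0500)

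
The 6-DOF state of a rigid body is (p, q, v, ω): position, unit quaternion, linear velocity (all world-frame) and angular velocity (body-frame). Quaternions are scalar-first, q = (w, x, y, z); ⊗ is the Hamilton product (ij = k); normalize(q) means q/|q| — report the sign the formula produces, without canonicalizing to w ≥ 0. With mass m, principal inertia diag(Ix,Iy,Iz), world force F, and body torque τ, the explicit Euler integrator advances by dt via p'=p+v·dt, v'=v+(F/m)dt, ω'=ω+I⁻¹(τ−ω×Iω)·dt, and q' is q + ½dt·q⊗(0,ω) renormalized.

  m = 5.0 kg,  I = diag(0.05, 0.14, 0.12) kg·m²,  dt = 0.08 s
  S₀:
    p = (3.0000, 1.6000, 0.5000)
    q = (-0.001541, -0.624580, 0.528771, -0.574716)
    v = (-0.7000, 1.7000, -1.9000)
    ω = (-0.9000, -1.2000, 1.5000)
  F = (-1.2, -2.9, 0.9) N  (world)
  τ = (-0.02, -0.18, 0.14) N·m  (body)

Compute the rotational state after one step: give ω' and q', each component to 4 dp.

ω' = (-0.9896, -1.3569, 1.5285)
q' = (0.0357, -0.6182, 0.5849, -0.5239)

ω×(Iω) gyroscopic = (0.0360, 0.0945, 0.0972)
(τ − ω×Iω)/I = (-1.1200, -1.9607, 0.3567)
ω + α·dt = (-0.9896, -1.3569, 1.5285)
2q̇ = q⊗(0,ω) = (0.9344772, 0.1048842, 1.4559636, 1.2230784)
q' = normalize(q + ½dt·q⊗(0,ω)) = (0.0357, -0.6182, 0.5849, -0.5239)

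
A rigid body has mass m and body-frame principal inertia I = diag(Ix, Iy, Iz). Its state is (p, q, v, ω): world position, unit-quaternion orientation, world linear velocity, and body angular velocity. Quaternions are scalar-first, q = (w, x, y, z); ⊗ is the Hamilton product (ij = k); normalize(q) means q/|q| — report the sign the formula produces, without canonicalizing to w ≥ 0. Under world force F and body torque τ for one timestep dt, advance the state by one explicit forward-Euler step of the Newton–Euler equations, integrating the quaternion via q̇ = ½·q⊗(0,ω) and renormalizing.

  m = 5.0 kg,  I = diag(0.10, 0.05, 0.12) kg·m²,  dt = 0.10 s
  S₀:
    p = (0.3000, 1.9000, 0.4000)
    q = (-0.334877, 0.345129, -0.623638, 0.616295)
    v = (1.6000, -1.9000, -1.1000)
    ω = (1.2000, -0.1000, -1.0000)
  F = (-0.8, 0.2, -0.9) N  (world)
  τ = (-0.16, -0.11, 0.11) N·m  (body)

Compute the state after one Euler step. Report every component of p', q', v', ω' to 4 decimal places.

p' = (0.4600, 1.7100, 0.2900)
q' = (-0.3269, 0.3582, -0.5660, 0.6667)
v' = (1.5840, -1.8960, -1.1180)
ω' = (1.0330, -0.3680, -0.9133)

precession coupling ω×(Iω) = (0.0070, 0.0240, 0.0060)
angular accel α = (-1.6700, -2.6800, 0.8667)
ω' = ω + α·dt = (1.0330, -0.3680, -0.9133)
Hamilton product q⊗(0,ω) = (0.1397764, 0.2834151, 1.1181707, 1.0487297)
updated quaternion q' = (-0.3269, 0.3582, -0.5660, 0.6667)
a = F/m = (-0.1600, 0.0400, -0.1800)
new position p' = (0.4600, 1.7100, 0.2900)
v + (F/m)dt = (1.5840, -1.8960, -1.1180)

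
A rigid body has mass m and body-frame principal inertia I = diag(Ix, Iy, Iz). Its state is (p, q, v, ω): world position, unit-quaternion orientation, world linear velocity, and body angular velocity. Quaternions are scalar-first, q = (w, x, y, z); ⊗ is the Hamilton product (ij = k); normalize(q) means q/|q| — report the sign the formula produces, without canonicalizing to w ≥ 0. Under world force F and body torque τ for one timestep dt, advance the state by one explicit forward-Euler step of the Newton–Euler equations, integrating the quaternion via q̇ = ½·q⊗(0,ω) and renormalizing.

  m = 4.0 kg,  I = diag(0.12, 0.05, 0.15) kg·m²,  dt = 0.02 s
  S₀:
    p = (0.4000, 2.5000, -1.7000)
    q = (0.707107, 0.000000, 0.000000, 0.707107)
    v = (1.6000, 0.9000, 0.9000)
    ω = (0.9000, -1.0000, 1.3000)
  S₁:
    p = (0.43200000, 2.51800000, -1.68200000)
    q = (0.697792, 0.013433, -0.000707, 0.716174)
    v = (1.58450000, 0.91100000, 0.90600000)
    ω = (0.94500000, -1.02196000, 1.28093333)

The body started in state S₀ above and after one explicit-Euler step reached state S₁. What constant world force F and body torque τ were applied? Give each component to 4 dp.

ω₁ − ω₀ = (0.04500000, -0.02196000, -0.01906667)
precession coupling = (-0.1300, -0.0351, 0.0630)
applied torque τ = (0.1400, -0.0900, -0.0800)
Δv = v₁−v₀ = (-0.01550000, 0.01100000, 0.00600000)
m·(v₁−v₀)/dt = (-3.1000, 2.2000, 1.2000)

F = (-3.1000, 2.2000, 1.2000)
τ = (0.1400, -0.0900, -0.0800)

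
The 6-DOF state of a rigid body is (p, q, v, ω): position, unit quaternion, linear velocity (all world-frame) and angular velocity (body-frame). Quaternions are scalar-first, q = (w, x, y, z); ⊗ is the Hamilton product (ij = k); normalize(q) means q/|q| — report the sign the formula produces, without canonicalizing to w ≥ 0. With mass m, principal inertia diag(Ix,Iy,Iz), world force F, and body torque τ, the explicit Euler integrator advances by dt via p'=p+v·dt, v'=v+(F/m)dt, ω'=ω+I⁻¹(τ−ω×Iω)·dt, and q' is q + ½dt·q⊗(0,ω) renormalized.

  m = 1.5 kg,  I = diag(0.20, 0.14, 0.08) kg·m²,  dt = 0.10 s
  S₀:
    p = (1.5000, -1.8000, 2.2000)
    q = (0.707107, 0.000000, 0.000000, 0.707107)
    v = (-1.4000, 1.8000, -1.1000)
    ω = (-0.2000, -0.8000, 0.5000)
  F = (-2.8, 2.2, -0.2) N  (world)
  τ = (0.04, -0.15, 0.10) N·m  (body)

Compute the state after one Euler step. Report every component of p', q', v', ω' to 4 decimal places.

precession coupling ω×(Iω) = (0.0240, -0.0120, -0.0096)
angular accel α = (0.0800, -0.9857, 1.3700)
ω' = ω + α·dt = (-0.1920, -0.8986, 0.6370)
q⊗(0,ω) = (-0.3535535, 0.4242642, -0.7071070, 0.3535535)
updated quaternion q' = (0.6886, 0.0212, -0.0353, 0.7239)
a = F/m = (-1.8667, 1.4667, -0.1333)
p' = p + v·dt = (1.3600, -1.6200, 2.0900)
v' = v + a·dt = (-1.5867, 1.9467, -1.1133)

p' = (1.3600, -1.6200, 2.0900)
q' = (0.6886, 0.0212, -0.0353, 0.7239)
v' = (-1.5867, 1.9467, -1.1133)
ω' = (-0.1920, -0.8986, 0.6370)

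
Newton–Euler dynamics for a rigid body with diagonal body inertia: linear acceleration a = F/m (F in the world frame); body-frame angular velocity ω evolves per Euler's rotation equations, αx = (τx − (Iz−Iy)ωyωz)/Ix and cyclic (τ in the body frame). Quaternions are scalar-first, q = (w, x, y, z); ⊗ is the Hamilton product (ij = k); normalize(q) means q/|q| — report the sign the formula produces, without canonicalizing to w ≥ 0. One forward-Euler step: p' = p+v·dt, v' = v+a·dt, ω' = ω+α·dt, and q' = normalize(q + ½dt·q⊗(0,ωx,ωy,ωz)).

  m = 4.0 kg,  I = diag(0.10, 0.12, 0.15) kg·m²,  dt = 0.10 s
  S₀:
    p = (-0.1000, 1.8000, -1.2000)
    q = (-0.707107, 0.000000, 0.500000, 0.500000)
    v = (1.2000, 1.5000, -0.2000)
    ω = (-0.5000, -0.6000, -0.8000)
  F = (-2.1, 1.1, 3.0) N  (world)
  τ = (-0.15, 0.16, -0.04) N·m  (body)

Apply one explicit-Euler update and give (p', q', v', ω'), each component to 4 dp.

p' = (0.0200, 1.9500, -1.2200)
q' = (-0.6711, 0.0127, 0.5079, 0.5399)
v' = (1.1475, 1.5275, -0.1250)
ω' = (-0.6644, -0.4500, -0.8307)

a = (-0.5250, 0.2750, 0.7500)
new position p' = (0.0200, 1.9500, -1.2200)
new velocity v' = (1.1475, 1.5275, -0.1250)
ω×(Iω) gyroscopic = (0.0144, -0.0200, 0.0060)
(τ − ω×Iω)/I = (-1.6440, 1.5000, -0.3067)
ω' = ω + α·dt = (-0.6644, -0.4500, -0.8307)
2q̇ = q⊗(0,ω) = (0.7000000, 0.2535535, 0.1742642, 0.8156856)
q' = normalize(q + ½dt·q⊗(0,ω)) = (-0.6711, 0.0127, 0.5079, 0.5399)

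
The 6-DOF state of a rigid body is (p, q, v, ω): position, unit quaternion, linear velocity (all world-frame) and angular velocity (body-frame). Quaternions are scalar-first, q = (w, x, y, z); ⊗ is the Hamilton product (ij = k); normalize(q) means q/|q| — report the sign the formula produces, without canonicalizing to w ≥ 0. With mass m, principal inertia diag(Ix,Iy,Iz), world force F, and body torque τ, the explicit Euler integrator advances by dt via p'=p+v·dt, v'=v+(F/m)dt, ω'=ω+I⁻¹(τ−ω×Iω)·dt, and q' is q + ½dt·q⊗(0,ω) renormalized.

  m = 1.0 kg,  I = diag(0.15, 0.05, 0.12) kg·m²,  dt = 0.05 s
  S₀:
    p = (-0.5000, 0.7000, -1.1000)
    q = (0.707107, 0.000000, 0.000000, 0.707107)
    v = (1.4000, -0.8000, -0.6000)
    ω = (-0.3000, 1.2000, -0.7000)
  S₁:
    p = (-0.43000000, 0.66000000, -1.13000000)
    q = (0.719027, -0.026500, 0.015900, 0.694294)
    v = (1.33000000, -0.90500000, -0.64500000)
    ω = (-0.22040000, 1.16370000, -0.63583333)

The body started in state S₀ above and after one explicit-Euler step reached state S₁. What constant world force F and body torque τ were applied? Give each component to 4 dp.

velocity change Δv = (-0.07000000, -0.10500000, -0.04500000)
applied force F = (-1.4000, -2.1000, -0.9000)
rate change Δω = (0.07960000, -0.03630000, 0.06416667)
I·α + gyro = (0.1800, -0.0300, 0.1900)

F = (-1.4000, -2.1000, -0.9000)
τ = (0.1800, -0.0300, 0.1900)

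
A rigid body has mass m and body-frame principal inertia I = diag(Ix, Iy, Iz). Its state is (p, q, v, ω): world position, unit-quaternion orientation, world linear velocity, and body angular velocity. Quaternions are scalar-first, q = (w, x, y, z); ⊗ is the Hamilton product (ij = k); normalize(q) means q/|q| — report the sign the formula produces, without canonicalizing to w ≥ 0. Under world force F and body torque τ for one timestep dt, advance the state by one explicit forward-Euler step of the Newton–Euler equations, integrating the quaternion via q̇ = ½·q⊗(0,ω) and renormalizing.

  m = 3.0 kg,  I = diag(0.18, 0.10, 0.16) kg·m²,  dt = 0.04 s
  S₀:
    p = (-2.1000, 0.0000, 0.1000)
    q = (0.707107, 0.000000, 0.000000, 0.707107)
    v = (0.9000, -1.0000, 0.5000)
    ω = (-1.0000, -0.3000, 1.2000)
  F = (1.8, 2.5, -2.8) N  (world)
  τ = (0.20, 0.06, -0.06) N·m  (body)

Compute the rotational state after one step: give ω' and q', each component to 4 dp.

gyro term ω×Iω = (-0.0216, -0.0240, -0.0240)
(τ − ω×Iω)/I = (1.2311, 0.8400, -0.2250)
new body rate ω' = (-0.9508, -0.2664, 1.1910)
2q̇ = q⊗(0,ω) = (-0.8485284, -0.4949749, -0.9192391, 0.8485284)
q' = normalize(q + ½dt·q⊗(0,ω)) = (0.6898, -0.0099, -0.0184, 0.7237)

ω' = (-0.9508, -0.2664, 1.1910)
q' = (0.6898, -0.0099, -0.0184, 0.7237)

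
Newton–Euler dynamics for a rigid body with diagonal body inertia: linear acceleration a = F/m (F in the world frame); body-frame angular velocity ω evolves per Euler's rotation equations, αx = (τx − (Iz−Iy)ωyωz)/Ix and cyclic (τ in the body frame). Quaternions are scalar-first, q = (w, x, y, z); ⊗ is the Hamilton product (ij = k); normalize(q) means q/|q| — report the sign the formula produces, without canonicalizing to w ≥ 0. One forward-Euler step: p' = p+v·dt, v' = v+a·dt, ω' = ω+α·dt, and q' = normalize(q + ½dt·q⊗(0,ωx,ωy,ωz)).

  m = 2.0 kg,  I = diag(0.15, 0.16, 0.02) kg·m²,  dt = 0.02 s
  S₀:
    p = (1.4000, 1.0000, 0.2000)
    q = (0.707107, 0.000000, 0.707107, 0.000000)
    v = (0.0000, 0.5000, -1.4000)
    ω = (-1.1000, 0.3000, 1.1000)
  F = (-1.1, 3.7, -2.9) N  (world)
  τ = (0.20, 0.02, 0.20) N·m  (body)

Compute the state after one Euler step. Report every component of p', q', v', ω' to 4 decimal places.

p' = (1.4000, 1.0100, 0.1720)
q' = (0.7049, 0.0000, 0.7091, 0.0156)
v' = (-0.0110, 0.5370, -1.4290)
ω' = (-1.0672, 0.3222, 1.3033)

linear accel F/m = (-0.5500, 1.8500, -1.4500)
new position p' = (1.4000, 1.0100, 0.1720)
v' = v + a·dt = (-0.0110, 0.5370, -1.4290)
(τ − ω×Iω)/I = (1.6413, 1.1081, 10.1650)
ω' = ω + α·dt = (-1.0672, 0.3222, 1.3033)
2q̇ = q⊗(0,ω) = (-0.2121321, 0.0000000, 0.2121321, 1.5556354)
q' = normalize(q + ½dt·q⊗(0,ω)) = (0.7049, 0.0000, 0.7091, 0.0156)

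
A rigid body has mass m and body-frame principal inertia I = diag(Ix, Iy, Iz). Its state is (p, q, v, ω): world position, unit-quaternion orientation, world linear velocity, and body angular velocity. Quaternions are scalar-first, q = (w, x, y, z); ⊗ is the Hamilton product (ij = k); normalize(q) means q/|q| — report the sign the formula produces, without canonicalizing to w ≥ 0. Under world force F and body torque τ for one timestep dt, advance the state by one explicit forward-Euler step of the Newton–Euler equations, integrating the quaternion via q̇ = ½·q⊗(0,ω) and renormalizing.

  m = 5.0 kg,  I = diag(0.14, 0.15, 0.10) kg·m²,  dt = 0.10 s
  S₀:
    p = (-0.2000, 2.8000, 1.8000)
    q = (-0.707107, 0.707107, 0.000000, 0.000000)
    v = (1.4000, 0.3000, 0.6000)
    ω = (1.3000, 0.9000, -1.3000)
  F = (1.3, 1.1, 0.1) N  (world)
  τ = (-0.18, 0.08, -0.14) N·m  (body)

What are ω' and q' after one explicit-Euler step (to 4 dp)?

precession coupling ω×(Iω) = (0.0585, -0.0676, 0.0117)
α = I⁻¹(τ − ω×Iω) = (-1.7036, 0.9840, -1.5170)
new body rate ω' = (1.1296, 0.9984, -1.4517)
2q̇ = q⊗(0,ω) = (-0.9192391, -0.9192391, 0.2828428, 1.5556354)
updated quaternion q' = (-0.7492, 0.6577, 0.0141, 0.0774)

ω' = (1.1296, 0.9984, -1.4517)
q' = (-0.7492, 0.6577, 0.0141, 0.0774)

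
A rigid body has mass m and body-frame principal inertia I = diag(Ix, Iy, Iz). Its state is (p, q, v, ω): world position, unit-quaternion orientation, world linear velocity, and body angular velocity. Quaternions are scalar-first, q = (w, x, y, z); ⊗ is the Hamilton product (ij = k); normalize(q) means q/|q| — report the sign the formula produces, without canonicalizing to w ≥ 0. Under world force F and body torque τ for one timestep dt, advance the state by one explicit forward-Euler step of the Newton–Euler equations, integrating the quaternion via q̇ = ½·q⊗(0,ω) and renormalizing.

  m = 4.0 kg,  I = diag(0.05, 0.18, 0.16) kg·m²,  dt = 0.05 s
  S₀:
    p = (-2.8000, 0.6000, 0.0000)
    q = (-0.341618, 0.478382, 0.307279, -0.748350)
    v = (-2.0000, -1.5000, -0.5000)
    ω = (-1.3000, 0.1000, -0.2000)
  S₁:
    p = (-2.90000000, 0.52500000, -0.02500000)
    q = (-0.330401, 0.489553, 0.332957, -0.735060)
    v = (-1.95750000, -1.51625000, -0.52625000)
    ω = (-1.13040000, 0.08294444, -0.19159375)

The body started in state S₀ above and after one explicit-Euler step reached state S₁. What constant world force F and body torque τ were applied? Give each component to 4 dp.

Δω = ω₁−ω₀ = (0.16960000, -0.01705556, 0.00840625)
precession coupling = (0.0004, -0.0286, -0.0169)
applied torque τ = (0.1700, -0.0900, 0.0100)
v₁ − v₀ = (0.04250000, -0.01625000, -0.02625000)
F = m·Δv/dt = (3.4000, -1.3000, -2.1000)

F = (3.4000, -1.3000, -2.1000)
τ = (0.1700, -0.0900, 0.0100)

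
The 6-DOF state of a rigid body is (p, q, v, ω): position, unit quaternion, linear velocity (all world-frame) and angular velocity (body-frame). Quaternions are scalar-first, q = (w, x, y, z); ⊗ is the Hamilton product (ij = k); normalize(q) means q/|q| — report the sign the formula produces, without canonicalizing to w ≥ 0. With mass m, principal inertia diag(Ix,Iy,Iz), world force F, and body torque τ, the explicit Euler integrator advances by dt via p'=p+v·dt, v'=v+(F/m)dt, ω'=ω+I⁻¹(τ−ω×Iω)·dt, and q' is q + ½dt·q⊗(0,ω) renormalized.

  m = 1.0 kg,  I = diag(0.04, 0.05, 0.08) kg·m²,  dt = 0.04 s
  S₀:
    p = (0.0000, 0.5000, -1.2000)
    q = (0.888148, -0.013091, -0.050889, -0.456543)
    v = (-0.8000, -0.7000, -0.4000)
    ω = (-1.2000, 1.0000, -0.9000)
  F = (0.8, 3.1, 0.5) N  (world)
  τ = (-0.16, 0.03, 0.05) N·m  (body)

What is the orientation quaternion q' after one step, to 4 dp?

2q̇ = q⊗(0,ω) = (-0.3757089, -0.5634345, 1.4242177, -0.8734910)
q' = normalize(q + ½dt·q⊗(0,ω)) = (0.8801, -0.0243, -0.0224, -0.4737)

q' = (0.8801, -0.0243, -0.0224, -0.4737)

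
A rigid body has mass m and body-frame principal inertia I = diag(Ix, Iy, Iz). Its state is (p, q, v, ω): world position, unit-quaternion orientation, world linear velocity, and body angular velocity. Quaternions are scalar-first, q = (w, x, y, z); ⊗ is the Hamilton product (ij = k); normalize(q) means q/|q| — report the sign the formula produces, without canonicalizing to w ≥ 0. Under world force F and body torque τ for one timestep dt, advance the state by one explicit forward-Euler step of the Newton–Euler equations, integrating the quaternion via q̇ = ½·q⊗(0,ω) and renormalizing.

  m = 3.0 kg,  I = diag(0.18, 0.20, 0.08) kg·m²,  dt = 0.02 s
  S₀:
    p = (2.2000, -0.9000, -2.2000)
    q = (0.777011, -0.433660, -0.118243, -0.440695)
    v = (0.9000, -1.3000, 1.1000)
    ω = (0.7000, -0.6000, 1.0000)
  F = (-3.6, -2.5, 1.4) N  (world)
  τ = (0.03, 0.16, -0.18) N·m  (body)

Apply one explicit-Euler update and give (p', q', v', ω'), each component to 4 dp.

a = F/m = (-1.2000, -0.8333, 0.4667)
new position p' = (2.2180, -0.9260, -2.1780)
new velocity v' = (0.8760, -1.3167, 1.1093)
gyro term ω×Iω = (0.0720, 0.0700, -0.0084)
angular accel α = (-0.2333, 0.4500, -2.1450)
ω + α·dt = (0.6953, -0.5910, 0.9571)
q⊗(0,ω) = (0.6733112, 0.1612477, -0.3410331, 1.1199771)
updated quaternion q' = (0.7837, -0.4320, -0.1216, -0.4295)

p' = (2.2180, -0.9260, -2.1780)
q' = (0.7837, -0.4320, -0.1216, -0.4295)
v' = (0.8760, -1.3167, 1.1093)
ω' = (0.6953, -0.5910, 0.9571)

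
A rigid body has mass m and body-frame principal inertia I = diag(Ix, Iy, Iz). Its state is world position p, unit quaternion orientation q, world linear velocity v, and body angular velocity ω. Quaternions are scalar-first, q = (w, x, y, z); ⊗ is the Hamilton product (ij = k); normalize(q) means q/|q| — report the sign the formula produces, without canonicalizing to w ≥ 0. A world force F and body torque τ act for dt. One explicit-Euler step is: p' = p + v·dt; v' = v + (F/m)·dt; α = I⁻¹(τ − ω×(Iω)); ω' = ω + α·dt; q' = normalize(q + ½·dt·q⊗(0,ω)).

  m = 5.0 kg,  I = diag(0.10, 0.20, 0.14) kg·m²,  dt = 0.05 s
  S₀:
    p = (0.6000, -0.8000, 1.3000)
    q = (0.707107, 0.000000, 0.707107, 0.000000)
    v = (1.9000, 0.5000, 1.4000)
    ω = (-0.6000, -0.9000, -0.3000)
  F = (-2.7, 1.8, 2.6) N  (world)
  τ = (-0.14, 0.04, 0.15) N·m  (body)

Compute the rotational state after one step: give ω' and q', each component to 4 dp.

ω' = (-0.6619, -0.8882, -0.2657)
q' = (0.7227, -0.0159, 0.6909, 0.0053)

ω×(Iω) gyroscopic = (-0.0162, -0.0072, 0.0540)
angular accel α = (-1.2380, 0.2360, 0.6857)
ω + α·dt = (-0.6619, -0.8882, -0.2657)
q⊗(0,ω) = (0.6363963, -0.6363963, -0.6363963, 0.2121321)
updated quaternion q' = (0.7227, -0.0159, 0.6909, 0.0053)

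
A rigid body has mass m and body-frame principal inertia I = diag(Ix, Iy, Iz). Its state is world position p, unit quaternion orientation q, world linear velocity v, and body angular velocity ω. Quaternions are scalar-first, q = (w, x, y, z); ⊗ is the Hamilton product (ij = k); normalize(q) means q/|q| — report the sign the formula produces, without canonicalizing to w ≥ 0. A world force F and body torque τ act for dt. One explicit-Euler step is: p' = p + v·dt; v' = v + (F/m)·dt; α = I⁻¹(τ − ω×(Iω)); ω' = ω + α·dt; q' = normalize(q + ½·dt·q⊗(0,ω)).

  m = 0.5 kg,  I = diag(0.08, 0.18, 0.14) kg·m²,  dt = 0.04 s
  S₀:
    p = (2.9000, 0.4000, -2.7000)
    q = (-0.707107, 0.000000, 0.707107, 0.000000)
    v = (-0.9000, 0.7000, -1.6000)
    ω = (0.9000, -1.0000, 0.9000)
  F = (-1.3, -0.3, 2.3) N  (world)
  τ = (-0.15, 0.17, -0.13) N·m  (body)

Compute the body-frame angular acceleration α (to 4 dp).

gyro term ω×Iω = (0.0360, -0.0486, -0.0900)
(τ − ω×Iω)/I = (-2.3250, 1.2144, -0.2857)

α = (-2.3250, 1.2144, -0.2857)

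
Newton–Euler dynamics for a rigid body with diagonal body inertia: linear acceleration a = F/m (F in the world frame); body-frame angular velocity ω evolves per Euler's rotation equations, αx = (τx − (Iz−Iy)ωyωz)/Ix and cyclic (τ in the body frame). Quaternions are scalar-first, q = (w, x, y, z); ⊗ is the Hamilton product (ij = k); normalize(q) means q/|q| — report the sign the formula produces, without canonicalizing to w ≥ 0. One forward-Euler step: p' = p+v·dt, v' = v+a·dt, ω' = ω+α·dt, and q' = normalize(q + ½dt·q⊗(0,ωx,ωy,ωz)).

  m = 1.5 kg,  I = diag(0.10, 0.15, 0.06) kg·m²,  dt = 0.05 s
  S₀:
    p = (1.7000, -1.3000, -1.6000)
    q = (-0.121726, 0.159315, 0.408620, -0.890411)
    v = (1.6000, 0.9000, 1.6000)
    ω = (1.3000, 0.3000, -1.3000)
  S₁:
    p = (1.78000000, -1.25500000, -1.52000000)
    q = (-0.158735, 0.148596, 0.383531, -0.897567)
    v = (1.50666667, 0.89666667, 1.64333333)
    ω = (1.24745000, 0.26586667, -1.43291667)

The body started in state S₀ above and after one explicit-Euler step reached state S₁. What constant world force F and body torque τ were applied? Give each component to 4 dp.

F = (-2.8000, -0.1000, 1.3000)
τ = (-0.0700, -0.1700, -0.1400)

velocity change Δv = (-0.09333333, -0.00333333, 0.04333333)
m·(v₁−v₀)/dt = (-2.8000, -0.1000, 1.3000)
rate change Δω = (-0.05255000, -0.03413333, -0.13291667)
precession coupling = (0.0351, -0.0676, 0.0195)
applied torque τ = (-0.0700, -0.1700, -0.1400)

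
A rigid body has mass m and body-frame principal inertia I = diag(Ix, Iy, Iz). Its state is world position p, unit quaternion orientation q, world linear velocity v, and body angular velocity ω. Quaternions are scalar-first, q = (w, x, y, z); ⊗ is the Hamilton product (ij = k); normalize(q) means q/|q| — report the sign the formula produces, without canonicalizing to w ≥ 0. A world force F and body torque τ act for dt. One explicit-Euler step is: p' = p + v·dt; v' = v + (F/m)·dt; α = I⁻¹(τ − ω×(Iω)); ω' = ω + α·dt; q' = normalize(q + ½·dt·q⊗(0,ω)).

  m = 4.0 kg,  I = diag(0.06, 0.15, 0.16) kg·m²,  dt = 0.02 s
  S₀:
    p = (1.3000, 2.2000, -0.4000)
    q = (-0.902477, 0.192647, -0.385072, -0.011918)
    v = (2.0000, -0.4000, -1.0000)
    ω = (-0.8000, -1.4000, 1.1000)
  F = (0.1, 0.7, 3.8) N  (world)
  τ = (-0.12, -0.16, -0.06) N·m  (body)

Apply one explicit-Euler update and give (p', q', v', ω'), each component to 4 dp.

p' = (1.3400, 2.1920, -0.4200)
q' = (-0.9060, 0.1954, -0.3744, -0.0276)
v' = (2.0005, -0.3965, -0.9810)
ω' = (-0.8349, -1.4331, 1.0799)

a = F/m = (0.0250, 0.1750, 0.9500)
p' = p + v·dt = (1.3400, 2.1920, -0.4200)
new velocity v' = (2.0005, -0.3965, -0.9810)
α = I⁻¹(τ − ω×Iω) = (-1.7433, -1.6533, -1.0050)
ω' = ω + α·dt = (-0.8349, -1.4331, 1.0799)
q⊗(0,ω) = (-0.3718734, 0.2817172, 1.0610905, -1.5704881)
q + ½dt·q⊗(0,ω), renormalized = (-0.9060, 0.1954, -0.3744, -0.0276)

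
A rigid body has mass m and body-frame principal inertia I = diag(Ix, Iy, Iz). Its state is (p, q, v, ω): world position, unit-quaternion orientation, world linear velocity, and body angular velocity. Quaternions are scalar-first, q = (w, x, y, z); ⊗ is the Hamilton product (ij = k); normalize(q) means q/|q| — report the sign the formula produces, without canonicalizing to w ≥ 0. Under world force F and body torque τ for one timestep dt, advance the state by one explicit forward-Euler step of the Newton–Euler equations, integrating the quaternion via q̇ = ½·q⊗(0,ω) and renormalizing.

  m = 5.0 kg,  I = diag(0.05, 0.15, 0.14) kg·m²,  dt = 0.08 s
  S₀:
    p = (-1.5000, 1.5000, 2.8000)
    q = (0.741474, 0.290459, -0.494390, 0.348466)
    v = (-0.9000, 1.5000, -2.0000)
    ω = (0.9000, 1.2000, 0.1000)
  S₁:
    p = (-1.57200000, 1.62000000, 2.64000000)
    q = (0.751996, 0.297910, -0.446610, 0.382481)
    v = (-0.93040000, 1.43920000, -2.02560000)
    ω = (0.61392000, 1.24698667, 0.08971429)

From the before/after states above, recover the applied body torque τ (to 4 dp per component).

ω₁ − ω₀ = (-0.28608000, 0.04698667, -0.01028571)
ω₀×(Iω₀) = (-0.0012, -0.0081, 0.1080)
I·α + gyro = (-0.1800, 0.0800, 0.0900)

τ = (-0.1800, 0.0800, 0.0900)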